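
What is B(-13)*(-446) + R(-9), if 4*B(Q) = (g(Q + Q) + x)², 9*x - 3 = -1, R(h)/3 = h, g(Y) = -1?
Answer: -15301/162 ≈ -94.451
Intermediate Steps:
R(h) = 3*h
x = 2/9 (x = ⅓ + (⅑)*(-1) = ⅓ - ⅑ = 2/9 ≈ 0.22222)
B(Q) = 49/324 (B(Q) = (-1 + 2/9)²/4 = (-7/9)²/4 = (¼)*(49/81) = 49/324)
B(-13)*(-446) + R(-9) = (49/324)*(-446) + 3*(-9) = -10927/162 - 27 = -15301/162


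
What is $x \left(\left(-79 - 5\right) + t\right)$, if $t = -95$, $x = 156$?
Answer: $-27924$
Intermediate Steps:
$x \left(\left(-79 - 5\right) + t\right) = 156 \left(\left(-79 - 5\right) - 95\right) = 156 \left(-84 - 95\right) = 156 \left(-179\right) = -27924$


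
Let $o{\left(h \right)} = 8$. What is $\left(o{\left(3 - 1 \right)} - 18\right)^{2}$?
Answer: $100$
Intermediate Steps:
$\left(o{\left(3 - 1 \right)} - 18\right)^{2} = \left(8 - 18\right)^{2} = \left(-10\right)^{2} = 100$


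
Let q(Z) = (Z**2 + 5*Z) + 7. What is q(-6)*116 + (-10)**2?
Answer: 1608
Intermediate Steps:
q(Z) = 7 + Z**2 + 5*Z
q(-6)*116 + (-10)**2 = (7 + (-6)**2 + 5*(-6))*116 + (-10)**2 = (7 + 36 - 30)*116 + 100 = 13*116 + 100 = 1508 + 100 = 1608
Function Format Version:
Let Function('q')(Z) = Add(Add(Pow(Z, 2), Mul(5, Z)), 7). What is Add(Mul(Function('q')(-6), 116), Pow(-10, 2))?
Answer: 1608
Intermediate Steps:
Function('q')(Z) = Add(7, Pow(Z, 2), Mul(5, Z))
Add(Mul(Function('q')(-6), 116), Pow(-10, 2)) = Add(Mul(Add(7, Pow(-6, 2), Mul(5, -6)), 116), Pow(-10, 2)) = Add(Mul(Add(7, 36, -30), 116), 100) = Add(Mul(13, 116), 100) = Add(1508, 100) = 1608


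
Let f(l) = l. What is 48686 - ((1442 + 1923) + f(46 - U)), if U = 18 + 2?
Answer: 45295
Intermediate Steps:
U = 20
48686 - ((1442 + 1923) + f(46 - U)) = 48686 - ((1442 + 1923) + (46 - 1*20)) = 48686 - (3365 + (46 - 20)) = 48686 - (3365 + 26) = 48686 - 1*3391 = 48686 - 3391 = 45295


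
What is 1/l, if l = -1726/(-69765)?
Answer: 69765/1726 ≈ 40.420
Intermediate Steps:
l = 1726/69765 (l = -1726*(-1/69765) = 1726/69765 ≈ 0.024740)
1/l = 1/(1726/69765) = 69765/1726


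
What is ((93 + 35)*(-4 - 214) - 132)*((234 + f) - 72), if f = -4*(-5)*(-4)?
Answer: -2298952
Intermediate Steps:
f = -80 (f = 20*(-4) = -80)
((93 + 35)*(-4 - 214) - 132)*((234 + f) - 72) = ((93 + 35)*(-4 - 214) - 132)*((234 - 80) - 72) = (128*(-218) - 132)*(154 - 72) = (-27904 - 132)*82 = -28036*82 = -2298952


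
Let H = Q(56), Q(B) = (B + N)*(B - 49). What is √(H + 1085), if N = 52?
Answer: √1841 ≈ 42.907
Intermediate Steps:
Q(B) = (-49 + B)*(52 + B) (Q(B) = (B + 52)*(B - 49) = (52 + B)*(-49 + B) = (-49 + B)*(52 + B))
H = 756 (H = -2548 + 56² + 3*56 = -2548 + 3136 + 168 = 756)
√(H + 1085) = √(756 + 1085) = √1841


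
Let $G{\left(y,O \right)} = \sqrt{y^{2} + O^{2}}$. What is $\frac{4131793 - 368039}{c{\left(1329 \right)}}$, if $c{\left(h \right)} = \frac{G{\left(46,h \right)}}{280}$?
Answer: $\frac{1053851120 \sqrt{1768357}}{1768357} \approx 7.9249 \cdot 10^{5}$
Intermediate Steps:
$G{\left(y,O \right)} = \sqrt{O^{2} + y^{2}}$
$c{\left(h \right)} = \frac{\sqrt{2116 + h^{2}}}{280}$ ($c{\left(h \right)} = \frac{\sqrt{h^{2} + 46^{2}}}{280} = \sqrt{h^{2} + 2116} \cdot \frac{1}{280} = \sqrt{2116 + h^{2}} \cdot \frac{1}{280} = \frac{\sqrt{2116 + h^{2}}}{280}$)
$\frac{4131793 - 368039}{c{\left(1329 \right)}} = \frac{4131793 - 368039}{\frac{1}{280} \sqrt{2116 + 1329^{2}}} = \frac{3763754}{\frac{1}{280} \sqrt{2116 + 1766241}} = \frac{3763754}{\frac{1}{280} \sqrt{1768357}} = 3763754 \frac{280 \sqrt{1768357}}{1768357} = \frac{1053851120 \sqrt{1768357}}{1768357}$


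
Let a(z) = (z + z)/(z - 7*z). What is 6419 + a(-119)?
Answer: 19256/3 ≈ 6418.7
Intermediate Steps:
a(z) = -⅓ (a(z) = (2*z)/((-6*z)) = (2*z)*(-1/(6*z)) = -⅓)
6419 + a(-119) = 6419 - ⅓ = 19256/3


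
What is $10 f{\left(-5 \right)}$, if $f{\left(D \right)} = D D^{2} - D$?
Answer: $-1200$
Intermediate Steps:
$f{\left(D \right)} = D^{3} - D$
$10 f{\left(-5 \right)} = 10 \left(\left(-5\right)^{3} - -5\right) = 10 \left(-125 + 5\right) = 10 \left(-120\right) = -1200$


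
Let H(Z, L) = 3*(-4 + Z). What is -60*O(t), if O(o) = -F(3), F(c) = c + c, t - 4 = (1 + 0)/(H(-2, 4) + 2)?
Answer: 360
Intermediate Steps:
H(Z, L) = -12 + 3*Z
t = 63/16 (t = 4 + (1 + 0)/((-12 + 3*(-2)) + 2) = 4 + 1/((-12 - 6) + 2) = 4 + 1/(-18 + 2) = 4 + 1/(-16) = 4 + 1*(-1/16) = 4 - 1/16 = 63/16 ≈ 3.9375)
F(c) = 2*c
O(o) = -6 (O(o) = -2*3 = -1*6 = -6)
-60*O(t) = -60*(-6) = 360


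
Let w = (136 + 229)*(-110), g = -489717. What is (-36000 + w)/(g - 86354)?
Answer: 76150/576071 ≈ 0.13219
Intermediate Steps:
w = -40150 (w = 365*(-110) = -40150)
(-36000 + w)/(g - 86354) = (-36000 - 40150)/(-489717 - 86354) = -76150/(-576071) = -76150*(-1/576071) = 76150/576071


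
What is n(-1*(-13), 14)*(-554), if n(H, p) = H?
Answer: -7202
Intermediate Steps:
n(-1*(-13), 14)*(-554) = -1*(-13)*(-554) = 13*(-554) = -7202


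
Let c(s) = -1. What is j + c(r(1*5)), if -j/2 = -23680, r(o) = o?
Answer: 47359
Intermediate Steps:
j = 47360 (j = -2*(-23680) = 47360)
j + c(r(1*5)) = 47360 - 1 = 47359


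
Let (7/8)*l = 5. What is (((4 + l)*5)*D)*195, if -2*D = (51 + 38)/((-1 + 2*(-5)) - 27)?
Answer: 1475175/133 ≈ 11092.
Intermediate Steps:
l = 40/7 (l = (8/7)*5 = 40/7 ≈ 5.7143)
D = 89/76 (D = -(51 + 38)/(2*((-1 + 2*(-5)) - 27)) = -89/(2*((-1 - 10) - 27)) = -89/(2*(-11 - 27)) = -89/(2*(-38)) = -89*(-1)/(2*38) = -½*(-89/38) = 89/76 ≈ 1.1711)
(((4 + l)*5)*D)*195 = (((4 + 40/7)*5)*(89/76))*195 = (((68/7)*5)*(89/76))*195 = ((340/7)*(89/76))*195 = (7565/133)*195 = 1475175/133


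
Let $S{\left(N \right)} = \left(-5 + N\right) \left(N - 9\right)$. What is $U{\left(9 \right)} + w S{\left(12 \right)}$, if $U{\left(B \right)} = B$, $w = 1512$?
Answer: $31761$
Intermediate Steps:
$S{\left(N \right)} = \left(-9 + N\right) \left(-5 + N\right)$ ($S{\left(N \right)} = \left(-5 + N\right) \left(-9 + N\right) = \left(-9 + N\right) \left(-5 + N\right)$)
$U{\left(9 \right)} + w S{\left(12 \right)} = 9 + 1512 \left(45 + 12^{2} - 168\right) = 9 + 1512 \left(45 + 144 - 168\right) = 9 + 1512 \cdot 21 = 9 + 31752 = 31761$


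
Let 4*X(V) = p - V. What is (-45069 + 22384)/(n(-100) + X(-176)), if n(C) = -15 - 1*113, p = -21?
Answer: 90740/357 ≈ 254.17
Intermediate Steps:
X(V) = -21/4 - V/4 (X(V) = (-21 - V)/4 = -21/4 - V/4)
n(C) = -128 (n(C) = -15 - 113 = -128)
(-45069 + 22384)/(n(-100) + X(-176)) = (-45069 + 22384)/(-128 + (-21/4 - ¼*(-176))) = -22685/(-128 + (-21/4 + 44)) = -22685/(-128 + 155/4) = -22685/(-357/4) = -22685*(-4/357) = 90740/357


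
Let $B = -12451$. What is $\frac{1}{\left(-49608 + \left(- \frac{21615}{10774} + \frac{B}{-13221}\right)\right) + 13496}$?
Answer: $- \frac{142443054}{5144055190889} \approx -2.7691 \cdot 10^{-5}$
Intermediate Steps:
$\frac{1}{\left(-49608 + \left(- \frac{21615}{10774} + \frac{B}{-13221}\right)\right) + 13496} = \frac{1}{\left(-49608 - \left(- \frac{12451}{13221} + \frac{21615}{10774}\right)\right) + 13496} = \frac{1}{\left(-49608 - \frac{151624841}{142443054}\right) + 13496} = \frac{1}{- \frac{7066466647673}{142443054} + 13496} = \frac{1}{- \frac{5144055190889}{142443054}} = - \frac{142443054}{5144055190889}$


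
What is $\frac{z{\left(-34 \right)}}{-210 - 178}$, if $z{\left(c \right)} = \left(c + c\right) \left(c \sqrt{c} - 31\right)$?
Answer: $- \frac{527}{97} - \frac{578 i \sqrt{34}}{97} \approx -5.433 - 34.745 i$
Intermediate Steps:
$z{\left(c \right)} = 2 c \left(-31 + c^{\frac{3}{2}}\right)$ ($z{\left(c \right)} = 2 c \left(c^{\frac{3}{2}} - 31\right) = 2 c \left(-31 + c^{\frac{3}{2}}\right)$)
$\frac{z{\left(-34 \right)}}{-210 - 178} = \frac{\left(-62\right) \left(-34\right) + 2 \left(-34\right)^{\frac{5}{2}}}{-210 - 178} = \frac{2108 + 2 \cdot 1156 i \sqrt{34}}{-388} = - \frac{2108 + 2312 i \sqrt{34}}{388} = - \frac{527}{97} - \frac{578 i \sqrt{34}}{97}$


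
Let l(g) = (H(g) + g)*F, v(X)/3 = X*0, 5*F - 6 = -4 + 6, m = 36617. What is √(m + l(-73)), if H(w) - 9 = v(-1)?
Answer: √912865/5 ≈ 191.09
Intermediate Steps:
F = 8/5 (F = 6/5 + (-4 + 6)/5 = 6/5 + (⅕)*2 = 6/5 + ⅖ = 8/5 ≈ 1.6000)
v(X) = 0 (v(X) = 3*(X*0) = 3*0 = 0)
H(w) = 9 (H(w) = 9 + 0 = 9)
l(g) = 72/5 + 8*g/5 (l(g) = (9 + g)*(8/5) = 72/5 + 8*g/5)
√(m + l(-73)) = √(36617 + (72/5 + (8/5)*(-73))) = √(36617 + (72/5 - 584/5)) = √(36617 - 512/5) = √(182573/5) = √912865/5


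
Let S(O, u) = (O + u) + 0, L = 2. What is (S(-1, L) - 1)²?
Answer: 0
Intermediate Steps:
S(O, u) = O + u
(S(-1, L) - 1)² = ((-1 + 2) - 1)² = (1 - 1)² = 0² = 0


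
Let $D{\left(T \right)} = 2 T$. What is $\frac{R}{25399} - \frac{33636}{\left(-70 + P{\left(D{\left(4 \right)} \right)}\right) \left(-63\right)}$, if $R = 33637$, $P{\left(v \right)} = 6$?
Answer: $- \frac{59891365}{8534064} \approx -7.0179$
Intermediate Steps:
$\frac{R}{25399} - \frac{33636}{\left(-70 + P{\left(D{\left(4 \right)} \right)}\right) \left(-63\right)} = \frac{33637}{25399} - \frac{33636}{\left(-70 + 6\right) \left(-63\right)} = 33637 \cdot \frac{1}{25399} - \frac{33636}{\left(-64\right) \left(-63\right)} = \frac{33637}{25399} - \frac{33636}{4032} = \frac{33637}{25399} - \frac{2803}{336} = - \frac{59891365}{8534064}$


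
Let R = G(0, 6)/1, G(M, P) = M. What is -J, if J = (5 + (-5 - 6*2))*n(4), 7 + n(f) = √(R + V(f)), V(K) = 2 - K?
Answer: -84 + 12*I*√2 ≈ -84.0 + 16.971*I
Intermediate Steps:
R = 0 (R = 0/1 = 0*1 = 0)
n(f) = -7 + √(2 - f) (n(f) = -7 + √(0 + (2 - f)) = -7 + √(2 - f))
J = 84 - 12*I*√2 (J = (5 + (-5 - 6*2))*(-7 + √(2 - 1*4)) = (5 + (-5 - 12))*(-7 + √(2 - 4)) = (5 - 17)*(-7 + √(-2)) = -12*(-7 + I*√2) = 84 - 12*I*√2 ≈ 84.0 - 16.971*I)
-J = -(84 - 12*I*√2) = -84 + 12*I*√2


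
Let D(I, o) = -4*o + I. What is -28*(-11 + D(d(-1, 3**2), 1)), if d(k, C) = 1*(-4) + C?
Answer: 280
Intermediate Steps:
d(k, C) = -4 + C
D(I, o) = I - 4*o
-28*(-11 + D(d(-1, 3**2), 1)) = -28*(-11 + ((-4 + 3**2) - 4*1)) = -28*(-11 + ((-4 + 9) - 4)) = -28*(-11 + (5 - 4)) = -28*(-11 + 1) = -28*(-10) = 280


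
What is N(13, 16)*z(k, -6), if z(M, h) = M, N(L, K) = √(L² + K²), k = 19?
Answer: 95*√17 ≈ 391.69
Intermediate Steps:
N(L, K) = √(K² + L²)
N(13, 16)*z(k, -6) = √(16² + 13²)*19 = √(256 + 169)*19 = √425*19 = (5*√17)*19 = 95*√17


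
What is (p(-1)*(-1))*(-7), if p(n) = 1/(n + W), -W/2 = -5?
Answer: 7/9 ≈ 0.77778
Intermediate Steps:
W = 10 (W = -2*(-5) = 10)
p(n) = 1/(10 + n) (p(n) = 1/(n + 10) = 1/(10 + n))
(p(-1)*(-1))*(-7) = (-1/(10 - 1))*(-7) = (-1/9)*(-7) = ((1/9)*(-1))*(-7) = -1/9*(-7) = 7/9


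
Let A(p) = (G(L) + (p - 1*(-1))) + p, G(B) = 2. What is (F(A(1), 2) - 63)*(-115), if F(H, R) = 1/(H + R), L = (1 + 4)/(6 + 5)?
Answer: 50600/7 ≈ 7228.6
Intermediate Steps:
L = 5/11 ≈ 0.45455
A(p) = 3 + 2*p (A(p) = (2 + (p - 1*(-1))) + p = (2 + (p + 1)) + p = (2 + (1 + p)) + p = (3 + p) + p = 3 + 2*p)
(F(A(1), 2) - 63)*(-115) = (1/((3 + 2*1) + 2) - 63)*(-115) = (1/((3 + 2) + 2) - 63)*(-115) = (1/(5 + 2) - 63)*(-115) = (1/7 - 63)*(-115) = (⅐ - 63)*(-115) = -440/7*(-115) = 50600/7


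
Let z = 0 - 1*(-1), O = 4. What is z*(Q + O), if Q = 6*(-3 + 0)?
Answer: -14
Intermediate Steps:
Q = -18 (Q = 6*(-3) = -18)
z = 1 (z = 0 + 1 = 1)
z*(Q + O) = 1*(-18 + 4) = 1*(-14) = -14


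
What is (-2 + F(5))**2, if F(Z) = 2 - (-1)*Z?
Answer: 25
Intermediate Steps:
F(Z) = 2 + Z
(-2 + F(5))**2 = (-2 + (2 + 5))**2 = (-2 + 7)**2 = 5**2 = 25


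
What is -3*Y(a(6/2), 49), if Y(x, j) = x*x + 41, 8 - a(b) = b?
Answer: -198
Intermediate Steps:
a(b) = 8 - b
Y(x, j) = 41 + x² (Y(x, j) = x² + 41 = 41 + x²)
-3*Y(a(6/2), 49) = -3*(41 + (8 - 6/2)²) = -3*(41 + (8 - 1*3)²) = -3*(41 + (8 - 3)²) = -3*(41 + 5²) = -3*(41 + 25) = -3*66 = -198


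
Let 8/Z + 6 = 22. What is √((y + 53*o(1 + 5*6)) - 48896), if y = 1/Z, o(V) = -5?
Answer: I*√49159 ≈ 221.72*I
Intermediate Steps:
Z = ½ (Z = 8/(-6 + 22) = 8/16 = 8*(1/16) = ½ ≈ 0.50000)
y = 2 (y = 1/(½) = 2)
√((y + 53*o(1 + 5*6)) - 48896) = √((2 + 53*(-5)) - 48896) = √((2 - 265) - 48896) = √(-263 - 48896) = √(-49159) = I*√49159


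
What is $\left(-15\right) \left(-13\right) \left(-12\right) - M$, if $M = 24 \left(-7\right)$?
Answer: $-2172$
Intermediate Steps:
$M = -168$
$\left(-15\right) \left(-13\right) \left(-12\right) - M = \left(-15\right) \left(-13\right) \left(-12\right) - -168 = 195 \left(-12\right) + 168 = -2340 + 168 = -2172$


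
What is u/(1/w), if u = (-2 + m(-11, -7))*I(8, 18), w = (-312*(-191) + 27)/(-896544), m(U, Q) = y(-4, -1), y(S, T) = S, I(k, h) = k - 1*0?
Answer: 19873/6226 ≈ 3.1919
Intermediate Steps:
I(k, h) = k (I(k, h) = k + 0 = k)
m(U, Q) = -4
w = -19873/298848 (w = (59592 + 27)*(-1/896544) = 59619*(-1/896544) = -19873/298848 ≈ -0.066499)
u = -48 (u = (-2 - 4)*8 = -6*8 = -48)
u/(1/w) = -48/(1/(-19873/298848)) = -48/(-298848/19873) = -48*(-19873/298848) = 19873/6226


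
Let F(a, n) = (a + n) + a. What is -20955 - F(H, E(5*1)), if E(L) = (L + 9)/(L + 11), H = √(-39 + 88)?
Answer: -167759/8 ≈ -20970.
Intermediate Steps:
H = 7 (H = √49 = 7)
E(L) = (9 + L)/(11 + L)
F(a, n) = n + 2*a
-20955 - F(H, E(5*1)) = -20955 - ((9 + 5*1)/(11 + 5*1) + 2*7) = -20955 - ((9 + 5)/(11 + 5) + 14) = -20955 - (14/16 + 14) = -20955 - ((1/16)*14 + 14) = -20955 - (7/8 + 14) = -20955 - 1*119/8 = -20955 - 119/8 = -167759/8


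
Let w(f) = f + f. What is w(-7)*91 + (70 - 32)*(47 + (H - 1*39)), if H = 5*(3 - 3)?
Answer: -970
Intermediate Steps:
H = 0 (H = 5*0 = 0)
w(f) = 2*f
w(-7)*91 + (70 - 32)*(47 + (H - 1*39)) = (2*(-7))*91 + (70 - 32)*(47 + (0 - 1*39)) = -14*91 + 38*(47 + (0 - 39)) = -1274 + 38*(47 - 39) = -1274 + 38*8 = -1274 + 304 = -970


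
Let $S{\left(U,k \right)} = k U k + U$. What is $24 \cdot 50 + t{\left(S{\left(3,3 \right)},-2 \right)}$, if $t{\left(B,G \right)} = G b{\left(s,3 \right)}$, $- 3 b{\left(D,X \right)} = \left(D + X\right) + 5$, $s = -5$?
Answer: $1202$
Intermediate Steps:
$b{\left(D,X \right)} = - \frac{5}{3} - \frac{D}{3} - \frac{X}{3}$ ($b{\left(D,X \right)} = - \frac{\left(D + X\right) + 5}{3} = - \frac{5 + D + X}{3} = - \frac{5}{3} - \frac{D}{3} - \frac{X}{3}$)
$S{\left(U,k \right)} = U + U k^{2}$ ($S{\left(U,k \right)} = U k k + U = U k^{2} + U = U + U k^{2}$)
$t{\left(B,G \right)} = - G$ ($t{\left(B,G \right)} = G \left(- \frac{5}{3} - - \frac{5}{3} - 1\right) = G \left(- \frac{5}{3} + \frac{5}{3} - 1\right) = G \left(-1\right) = - G$)
$24 \cdot 50 + t{\left(S{\left(3,3 \right)},-2 \right)} = 24 \cdot 50 - -2 = 1200 + 2 = 1202$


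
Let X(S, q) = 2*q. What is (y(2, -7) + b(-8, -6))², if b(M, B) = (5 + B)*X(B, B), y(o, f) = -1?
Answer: 121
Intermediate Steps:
b(M, B) = 2*B*(5 + B) (b(M, B) = (5 + B)*(2*B) = 2*B*(5 + B))
(y(2, -7) + b(-8, -6))² = (-1 + 2*(-6)*(5 - 6))² = (-1 + 2*(-6)*(-1))² = (-1 + 12)² = 11² = 121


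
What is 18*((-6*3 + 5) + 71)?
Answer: 1044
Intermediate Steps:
18*((-6*3 + 5) + 71) = 18*((-18 + 5) + 71) = 18*(-13 + 71) = 18*58 = 1044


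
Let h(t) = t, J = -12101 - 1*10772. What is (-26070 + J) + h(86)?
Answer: -48857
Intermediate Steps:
J = -22873 (J = -12101 - 10772 = -22873)
(-26070 + J) + h(86) = (-26070 - 22873) + 86 = -48943 + 86 = -48857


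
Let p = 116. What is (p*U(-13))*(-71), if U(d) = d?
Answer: 107068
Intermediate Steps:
(p*U(-13))*(-71) = (116*(-13))*(-71) = -1508*(-71) = 107068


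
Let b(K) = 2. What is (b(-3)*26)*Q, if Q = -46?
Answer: -2392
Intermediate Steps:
(b(-3)*26)*Q = (2*26)*(-46) = 52*(-46) = -2392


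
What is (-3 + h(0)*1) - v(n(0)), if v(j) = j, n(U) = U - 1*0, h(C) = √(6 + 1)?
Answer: -3 + √7 ≈ -0.35425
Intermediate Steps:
h(C) = √7
n(U) = U (n(U) = U + 0 = U)
(-3 + h(0)*1) - v(n(0)) = (-3 + √7*1) - 1*0 = (-3 + √7) + 0 = -3 + √7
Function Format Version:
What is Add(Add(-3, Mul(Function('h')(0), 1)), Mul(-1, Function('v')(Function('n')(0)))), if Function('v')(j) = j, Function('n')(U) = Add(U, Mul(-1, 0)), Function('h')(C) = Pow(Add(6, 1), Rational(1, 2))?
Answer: Add(-3, Pow(7, Rational(1, 2))) ≈ -0.35425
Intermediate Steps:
Function('h')(C) = Pow(7, Rational(1, 2))
Function('n')(U) = U (Function('n')(U) = Add(U, 0) = U)
Add(Add(-3, Mul(Function('h')(0), 1)), Mul(-1, Function('v')(Function('n')(0)))) = Add(Add(-3, Mul(Pow(7, Rational(1, 2)), 1)), Mul(-1, 0)) = Add(Add(-3, Pow(7, Rational(1, 2))), 0) = Add(-3, Pow(7, Rational(1, 2)))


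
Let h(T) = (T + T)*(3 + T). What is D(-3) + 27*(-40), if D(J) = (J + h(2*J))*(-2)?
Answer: -1146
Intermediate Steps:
h(T) = 2*T*(3 + T) (h(T) = (2*T)*(3 + T) = 2*T*(3 + T))
D(J) = -2*J - 8*J*(3 + 2*J) (D(J) = (J + 2*(2*J)*(3 + 2*J))*(-2) = (J + 4*J*(3 + 2*J))*(-2) = -2*J - 8*J*(3 + 2*J))
D(-3) + 27*(-40) = 2*(-3)*(-13 - 8*(-3)) + 27*(-40) = 2*(-3)*(-13 + 24) - 1080 = 2*(-3)*11 - 1080 = -66 - 1080 = -1146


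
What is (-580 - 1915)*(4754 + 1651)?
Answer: -15980475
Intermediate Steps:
(-580 - 1915)*(4754 + 1651) = -2495*6405 = -15980475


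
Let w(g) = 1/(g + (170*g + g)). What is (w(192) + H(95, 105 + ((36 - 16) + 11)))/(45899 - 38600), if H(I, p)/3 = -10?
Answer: -990719/241042176 ≈ -0.0041102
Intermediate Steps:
w(g) = 1/(172*g) (w(g) = 1/(g + 171*g) = 1/(172*g))
H(I, p) = -30 (H(I, p) = 3*(-10) = -30)
(w(192) + H(95, 105 + ((36 - 16) + 11)))/(45899 - 38600) = ((1/172)/192 - 30)/(45899 - 38600) = ((1/172)*(1/192) - 30)/7299 = (1/33024 - 30)*(1/7299) = -990719/33024*1/7299 = -990719/241042176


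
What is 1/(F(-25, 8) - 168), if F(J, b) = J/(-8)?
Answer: -8/1319 ≈ -0.0060652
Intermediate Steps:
F(J, b) = -J/8 (F(J, b) = J*(-⅛) = -J/8)
1/(F(-25, 8) - 168) = 1/(-⅛*(-25) - 168) = 1/(25/8 - 168) = 1/(-1319/8) = -8/1319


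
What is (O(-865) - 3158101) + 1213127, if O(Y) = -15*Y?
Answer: -1931999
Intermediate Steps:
(O(-865) - 3158101) + 1213127 = (-15*(-865) - 3158101) + 1213127 = (12975 - 3158101) + 1213127 = -3145126 + 1213127 = -1931999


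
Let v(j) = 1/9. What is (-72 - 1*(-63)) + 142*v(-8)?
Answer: 61/9 ≈ 6.7778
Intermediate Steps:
v(j) = ⅑ (v(j) = 1*(⅑) = ⅑)
(-72 - 1*(-63)) + 142*v(-8) = (-72 - 1*(-63)) + 142*(⅑) = (-72 + 63) + 142/9 = -9 + 142/9 = 61/9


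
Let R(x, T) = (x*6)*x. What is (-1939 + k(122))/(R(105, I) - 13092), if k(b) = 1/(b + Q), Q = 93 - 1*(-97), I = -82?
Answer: -604967/16554096 ≈ -0.036545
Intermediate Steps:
Q = 190 (Q = 93 + 97 = 190)
R(x, T) = 6*x**2 (R(x, T) = (6*x)*x = 6*x**2)
k(b) = 1/(190 + b) (k(b) = 1/(b + 190) = 1/(190 + b))
(-1939 + k(122))/(R(105, I) - 13092) = (-1939 + 1/(190 + 122))/(6*105**2 - 13092) = (-1939 + 1/312)/(6*11025 - 13092) = (-1939 + 1/312)/(66150 - 13092) = -604967/312/53058 = -604967/312*1/53058 = -604967/16554096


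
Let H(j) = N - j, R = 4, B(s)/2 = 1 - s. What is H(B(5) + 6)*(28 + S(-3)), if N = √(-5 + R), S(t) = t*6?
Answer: 20 + 10*I ≈ 20.0 + 10.0*I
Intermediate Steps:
B(s) = 2 - 2*s (B(s) = 2*(1 - s) = 2 - 2*s)
S(t) = 6*t
N = I (N = √(-5 + 4) = √(-1) = I ≈ 1.0*I)
H(j) = I - j
H(B(5) + 6)*(28 + S(-3)) = (I - ((2 - 2*5) + 6))*(28 + 6*(-3)) = (I - ((2 - 10) + 6))*(28 - 18) = (I - (-8 + 6))*10 = (I - 1*(-2))*10 = (I + 2)*10 = (2 + I)*10 = 20 + 10*I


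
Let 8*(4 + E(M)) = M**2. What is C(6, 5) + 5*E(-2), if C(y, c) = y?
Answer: -23/2 ≈ -11.500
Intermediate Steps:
E(M) = -4 + M**2/8
C(6, 5) + 5*E(-2) = 6 + 5*(-4 + (1/8)*(-2)**2) = 6 + 5*(-4 + (1/8)*4) = 6 + 5*(-4 + 1/2) = 6 + 5*(-7/2) = 6 - 35/2 = -23/2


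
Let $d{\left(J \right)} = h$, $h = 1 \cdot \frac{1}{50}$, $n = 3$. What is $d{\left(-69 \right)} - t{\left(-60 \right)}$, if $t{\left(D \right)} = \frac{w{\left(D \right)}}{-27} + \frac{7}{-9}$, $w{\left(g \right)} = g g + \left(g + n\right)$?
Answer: $\frac{6601}{50} \approx 132.02$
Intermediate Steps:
$w{\left(g \right)} = 3 + g + g^{2}$ ($w{\left(g \right)} = g g + \left(g + 3\right) = g^{2} + \left(3 + g\right) = 3 + g + g^{2}$)
$h = \frac{1}{50}$ ($h = 1 \cdot \frac{1}{50} = \frac{1}{50} \approx 0.02$)
$t{\left(D \right)} = - \frac{8}{9} - \frac{D}{27} - \frac{D^{2}}{27}$ ($t{\left(D \right)} = \frac{3 + D + D^{2}}{-27} + \frac{7}{-9} = \left(3 + D + D^{2}\right) \left(- \frac{1}{27}\right) + 7 \left(- \frac{1}{9}\right) = \left(- \frac{1}{9} - \frac{D}{27} - \frac{D^{2}}{27}\right) - \frac{7}{9} = - \frac{8}{9} - \frac{D}{27} - \frac{D^{2}}{27}$)
$d{\left(J \right)} = \frac{1}{50}$
$d{\left(-69 \right)} - t{\left(-60 \right)} = \frac{1}{50} - \left(- \frac{8}{9} - - \frac{20}{9} - \frac{\left(-60\right)^{2}}{27}\right) = \frac{1}{50} - \left(- \frac{8}{9} + \frac{20}{9} - \frac{400}{3}\right) = \frac{1}{50} - -132 = \frac{1}{50} + 132 = \frac{6601}{50}$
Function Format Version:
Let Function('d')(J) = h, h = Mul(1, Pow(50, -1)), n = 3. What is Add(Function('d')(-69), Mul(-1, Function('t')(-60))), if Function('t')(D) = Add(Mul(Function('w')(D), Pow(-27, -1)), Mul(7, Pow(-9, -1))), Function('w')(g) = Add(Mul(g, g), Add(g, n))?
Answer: Rational(6601, 50) ≈ 132.02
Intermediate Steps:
Function('w')(g) = Add(3, g, Pow(g, 2)) (Function('w')(g) = Add(Mul(g, g), Add(g, 3)) = Add(Pow(g, 2), Add(3, g)) = Add(3, g, Pow(g, 2)))
h = Rational(1, 50) (h = Mul(1, Rational(1, 50)) = Rational(1, 50) ≈ 0.020000)
Function('t')(D) = Add(Rational(-8, 9), Mul(Rational(-1, 27), D), Mul(Rational(-1, 27), Pow(D, 2))) (Function('t')(D) = Add(Mul(Add(3, D, Pow(D, 2)), Pow(-27, -1)), Mul(7, Pow(-9, -1))) = Add(Mul(Add(3, D, Pow(D, 2)), Rational(-1, 27)), Mul(7, Rational(-1, 9))) = Add(Add(Rational(-1, 9), Mul(Rational(-1, 27), D), Mul(Rational(-1, 27), Pow(D, 2))), Rational(-7, 9)) = Add(Rational(-8, 9), Mul(Rational(-1, 27), D), Mul(Rational(-1, 27), Pow(D, 2))))
Function('d')(J) = Rational(1, 50)
Add(Function('d')(-69), Mul(-1, Function('t')(-60))) = Add(Rational(1, 50), Mul(-1, Add(Rational(-8, 9), Mul(Rational(-1, 27), -60), Mul(Rational(-1, 27), Pow(-60, 2))))) = Add(Rational(1, 50), Mul(-1, Add(Rational(-8, 9), Rational(20, 9), Mul(Rational(-1, 27), 3600)))) = Add(Rational(1, 50), Mul(-1, Add(Rational(-8, 9), Rational(20, 9), Rational(-400, 3)))) = Add(Rational(1, 50), Mul(-1, -132)) = Add(Rational(1, 50), 132) = Rational(6601, 50)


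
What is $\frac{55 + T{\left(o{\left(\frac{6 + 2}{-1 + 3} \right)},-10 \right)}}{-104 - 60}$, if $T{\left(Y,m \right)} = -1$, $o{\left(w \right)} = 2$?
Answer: $- \frac{27}{82} \approx -0.32927$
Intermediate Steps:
$\frac{55 + T{\left(o{\left(\frac{6 + 2}{-1 + 3} \right)},-10 \right)}}{-104 - 60} = \frac{55 - 1}{-104 - 60} = \frac{54}{-164} = 54 \left(- \frac{1}{164}\right) = - \frac{27}{82}$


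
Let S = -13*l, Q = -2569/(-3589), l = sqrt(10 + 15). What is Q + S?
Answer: -230716/3589 ≈ -64.284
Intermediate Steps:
l = 5 (l = sqrt(25) = 5)
Q = 2569/3589 (Q = -2569*(-1/3589) = 2569/3589 ≈ 0.71580)
S = -65 (S = -13*5 = -65)
Q + S = 2569/3589 - 65 = -230716/3589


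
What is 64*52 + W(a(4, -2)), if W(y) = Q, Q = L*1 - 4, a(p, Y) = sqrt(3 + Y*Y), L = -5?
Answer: 3319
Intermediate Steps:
a(p, Y) = sqrt(3 + Y**2)
Q = -9 (Q = -5*1 - 4 = -5 - 4 = -9)
W(y) = -9
64*52 + W(a(4, -2)) = 64*52 - 9 = 3328 - 9 = 3319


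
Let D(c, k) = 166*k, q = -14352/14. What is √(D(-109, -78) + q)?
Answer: 6*I*√19019/7 ≈ 118.21*I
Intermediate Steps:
q = -7176/7 (q = -14352/14 = -2392*3/7 = -7176/7 ≈ -1025.1)
√(D(-109, -78) + q) = √(166*(-78) - 7176/7) = √(-12948 - 7176/7) = √(-97812/7) = 6*I*√19019/7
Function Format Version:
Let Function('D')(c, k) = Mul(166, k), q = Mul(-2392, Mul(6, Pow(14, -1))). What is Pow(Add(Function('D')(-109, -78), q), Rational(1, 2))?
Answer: Mul(Rational(6, 7), I, Pow(19019, Rational(1, 2))) ≈ Mul(118.21, I)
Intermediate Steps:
q = Rational(-7176, 7) (q = Mul(-2392, Mul(6, Rational(1, 14))) = Mul(-2392, Rational(3, 7)) = Rational(-7176, 7) ≈ -1025.1)
Pow(Add(Function('D')(-109, -78), q), Rational(1, 2)) = Pow(Add(Mul(166, -78), Rational(-7176, 7)), Rational(1, 2)) = Pow(Add(-12948, Rational(-7176, 7)), Rational(1, 2)) = Pow(Rational(-97812, 7), Rational(1, 2)) = Mul(Rational(6, 7), I, Pow(19019, Rational(1, 2)))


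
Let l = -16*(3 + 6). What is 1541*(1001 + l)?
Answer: 1320637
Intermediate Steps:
l = -144 (l = -16*9 = -144)
1541*(1001 + l) = 1541*(1001 - 144) = 1541*857 = 1320637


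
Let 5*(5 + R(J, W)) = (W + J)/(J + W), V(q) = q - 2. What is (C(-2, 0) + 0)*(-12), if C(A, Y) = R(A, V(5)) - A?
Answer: 168/5 ≈ 33.600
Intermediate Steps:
V(q) = -2 + q
R(J, W) = -24/5 (R(J, W) = -5 + ((W + J)/(J + W))/5 = -5 + ((J + W)/(J + W))/5 = -5 + (⅕)*1 = -5 + ⅕ = -24/5)
C(A, Y) = -24/5 - A
(C(-2, 0) + 0)*(-12) = ((-24/5 - 1*(-2)) + 0)*(-12) = ((-24/5 + 2) + 0)*(-12) = (-14/5 + 0)*(-12) = -14/5*(-12) = 168/5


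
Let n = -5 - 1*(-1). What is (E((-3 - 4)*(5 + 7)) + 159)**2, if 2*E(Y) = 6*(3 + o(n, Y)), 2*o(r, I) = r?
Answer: 26244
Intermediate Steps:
n = -4 (n = -5 + 1 = -4)
o(r, I) = r/2
E(Y) = 3 (E(Y) = (6*(3 + (1/2)*(-4)))/2 = (6*(3 - 2))/2 = (6*1)/2 = (1/2)*6 = 3)
(E((-3 - 4)*(5 + 7)) + 159)**2 = (3 + 159)**2 = 162**2 = 26244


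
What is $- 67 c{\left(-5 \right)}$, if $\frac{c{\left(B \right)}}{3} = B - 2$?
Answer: $1407$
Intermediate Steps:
$c{\left(B \right)} = -6 + 3 B$ ($c{\left(B \right)} = 3 \left(B - 2\right) = 3 \left(-2 + B\right) = -6 + 3 B$)
$- 67 c{\left(-5 \right)} = - 67 \left(-6 + 3 \left(-5\right)\right) = - 67 \left(-6 - 15\right) = \left(-67\right) \left(-21\right) = 1407$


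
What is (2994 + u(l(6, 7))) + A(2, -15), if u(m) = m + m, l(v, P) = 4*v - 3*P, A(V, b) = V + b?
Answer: 2987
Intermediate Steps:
l(v, P) = -3*P + 4*v
u(m) = 2*m
(2994 + u(l(6, 7))) + A(2, -15) = (2994 + 2*(-3*7 + 4*6)) + (2 - 15) = (2994 + 2*(-21 + 24)) - 13 = (2994 + 2*3) - 13 = (2994 + 6) - 13 = 3000 - 13 = 2987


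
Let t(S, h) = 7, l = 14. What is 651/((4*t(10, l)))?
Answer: 93/4 ≈ 23.250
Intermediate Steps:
651/((4*t(10, l))) = 651/((4*7)) = 651/28 = 651*(1/28) = 93/4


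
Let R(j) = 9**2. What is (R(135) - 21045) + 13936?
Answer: -7028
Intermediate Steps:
R(j) = 81
(R(135) - 21045) + 13936 = (81 - 21045) + 13936 = -20964 + 13936 = -7028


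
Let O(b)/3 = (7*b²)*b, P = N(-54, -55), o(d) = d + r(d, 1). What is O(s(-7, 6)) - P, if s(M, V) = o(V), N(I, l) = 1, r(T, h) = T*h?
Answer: 36287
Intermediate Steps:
o(d) = 2*d (o(d) = d + d*1 = d + d = 2*d)
s(M, V) = 2*V
P = 1
O(b) = 21*b³ (O(b) = 3*((7*b²)*b) = 3*(7*b³) = 21*b³)
O(s(-7, 6)) - P = 21*(2*6)³ - 1*1 = 21*12³ - 1 = 21*1728 - 1 = 36288 - 1 = 36287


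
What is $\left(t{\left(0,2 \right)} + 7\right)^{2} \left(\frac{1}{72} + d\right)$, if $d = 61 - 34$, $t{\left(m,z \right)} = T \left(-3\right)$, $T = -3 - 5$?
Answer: $\frac{1869145}{72} \approx 25960.0$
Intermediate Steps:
$T = -8$ ($T = -3 - 5 = -8$)
$t{\left(m,z \right)} = 24$ ($t{\left(m,z \right)} = \left(-8\right) \left(-3\right) = 24$)
$d = 27$
$\left(t{\left(0,2 \right)} + 7\right)^{2} \left(\frac{1}{72} + d\right) = \left(24 + 7\right)^{2} \left(\frac{1}{72} + 27\right) = 31^{2} \left(\frac{1}{72} + 27\right) = 961 \cdot \frac{1945}{72} = \frac{1869145}{72}$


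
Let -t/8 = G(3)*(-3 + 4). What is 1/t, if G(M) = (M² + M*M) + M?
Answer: -1/168 ≈ -0.0059524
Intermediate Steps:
G(M) = M + 2*M² (G(M) = (M² + M²) + M = 2*M² + M = M + 2*M²)
t = -168 (t = -8*3*(1 + 2*3)*(-3 + 4) = -8*3*(1 + 6) = -8*3*7 = -168 ≈ -168.00)
1/t = 1/(-168) = -1/168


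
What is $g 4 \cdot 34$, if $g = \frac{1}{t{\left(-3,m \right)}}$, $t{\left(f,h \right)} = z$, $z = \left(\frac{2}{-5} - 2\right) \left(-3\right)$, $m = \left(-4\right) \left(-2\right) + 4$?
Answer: $\frac{170}{9} \approx 18.889$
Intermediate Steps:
$m = 12$ ($m = 8 + 4 = 12$)
$z = \frac{36}{5}$ ($z = \left(2 \left(- \frac{1}{5}\right) - 2\right) \left(-3\right) = \left(- \frac{2}{5} - 2\right) \left(-3\right) = \left(- \frac{12}{5}\right) \left(-3\right) = \frac{36}{5} \approx 7.2$)
$t{\left(f,h \right)} = \frac{36}{5}$
$g = \frac{5}{36}$ ($g = \frac{1}{\frac{36}{5}} = \frac{5}{36} \approx 0.13889$)
$g 4 \cdot 34 = \frac{5}{36} \cdot 4 \cdot 34 = \frac{5}{9} \cdot 34 = \frac{170}{9}$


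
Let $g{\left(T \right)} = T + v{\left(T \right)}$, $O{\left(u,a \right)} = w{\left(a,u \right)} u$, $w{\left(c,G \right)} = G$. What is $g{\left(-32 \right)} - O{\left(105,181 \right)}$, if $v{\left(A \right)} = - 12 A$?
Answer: $-10673$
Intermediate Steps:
$O{\left(u,a \right)} = u^{2}$ ($O{\left(u,a \right)} = u u = u^{2}$)
$g{\left(T \right)} = - 11 T$ ($g{\left(T \right)} = T - 12 T = - 11 T$)
$g{\left(-32 \right)} - O{\left(105,181 \right)} = \left(-11\right) \left(-32\right) - 105^{2} = 352 - 11025 = -10673$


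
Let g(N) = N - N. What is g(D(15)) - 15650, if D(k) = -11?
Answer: -15650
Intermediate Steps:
g(N) = 0
g(D(15)) - 15650 = 0 - 15650 = -15650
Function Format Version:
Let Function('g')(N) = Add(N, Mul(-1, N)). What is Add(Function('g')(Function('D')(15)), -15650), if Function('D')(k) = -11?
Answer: -15650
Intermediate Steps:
Function('g')(N) = 0
Add(Function('g')(Function('D')(15)), -15650) = Add(0, -15650) = -15650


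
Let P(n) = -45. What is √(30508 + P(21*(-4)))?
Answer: √30463 ≈ 174.54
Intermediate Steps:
√(30508 + P(21*(-4))) = √(30508 - 45) = √30463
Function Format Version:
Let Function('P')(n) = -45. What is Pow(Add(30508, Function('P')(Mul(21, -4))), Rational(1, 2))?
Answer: Pow(30463, Rational(1, 2)) ≈ 174.54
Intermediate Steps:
Pow(Add(30508, Function('P')(Mul(21, -4))), Rational(1, 2)) = Pow(Add(30508, -45), Rational(1, 2)) = Pow(30463, Rational(1, 2))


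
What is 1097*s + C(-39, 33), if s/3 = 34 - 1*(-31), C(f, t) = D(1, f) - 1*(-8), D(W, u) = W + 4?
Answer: 213928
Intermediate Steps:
D(W, u) = 4 + W
C(f, t) = 13 (C(f, t) = (4 + 1) - 1*(-8) = 5 + 8 = 13)
s = 195 (s = 3*(34 - 1*(-31)) = 3*(34 + 31) = 3*65 = 195)
1097*s + C(-39, 33) = 1097*195 + 13 = 213915 + 13 = 213928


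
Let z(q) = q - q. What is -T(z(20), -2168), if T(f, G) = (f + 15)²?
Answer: -225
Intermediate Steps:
z(q) = 0
T(f, G) = (15 + f)²
-T(z(20), -2168) = -(15 + 0)² = -1*15² = -1*225 = -225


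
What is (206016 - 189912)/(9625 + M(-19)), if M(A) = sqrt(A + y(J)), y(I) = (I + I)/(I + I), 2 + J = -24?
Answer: 155001000/92640643 - 48312*I*sqrt(2)/92640643 ≈ 1.6731 - 0.00073751*I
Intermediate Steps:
J = -26 (J = -2 - 24 = -26)
y(I) = 1 (y(I) = (2*I)/((2*I)) = (2*I)*(1/(2*I)) = 1)
M(A) = sqrt(1 + A) (M(A) = sqrt(A + 1) = sqrt(1 + A))
(206016 - 189912)/(9625 + M(-19)) = (206016 - 189912)/(9625 + sqrt(1 - 19)) = 16104/(9625 + sqrt(-18)) = 16104/(9625 + 3*I*sqrt(2))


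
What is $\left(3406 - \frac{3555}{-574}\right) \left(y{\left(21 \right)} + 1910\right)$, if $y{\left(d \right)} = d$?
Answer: $\frac{3782054669}{574} \approx 6.5889 \cdot 10^{6}$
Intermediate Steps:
$\left(3406 - \frac{3555}{-574}\right) \left(y{\left(21 \right)} + 1910\right) = \left(3406 - \frac{3555}{-574}\right) \left(21 + 1910\right) = \left(3406 - - \frac{3555}{574}\right) 1931 = \left(3406 + \frac{3555}{574}\right) 1931 = \frac{1958599}{574} \cdot 1931 = \frac{3782054669}{574}$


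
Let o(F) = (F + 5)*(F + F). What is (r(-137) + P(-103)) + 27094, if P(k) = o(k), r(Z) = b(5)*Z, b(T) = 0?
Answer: 47282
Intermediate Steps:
o(F) = 2*F*(5 + F) (o(F) = (5 + F)*(2*F) = 2*F*(5 + F))
r(Z) = 0 (r(Z) = 0*Z = 0)
P(k) = 2*k*(5 + k)
(r(-137) + P(-103)) + 27094 = (0 + 2*(-103)*(5 - 103)) + 27094 = (0 + 2*(-103)*(-98)) + 27094 = (0 + 20188) + 27094 = 20188 + 27094 = 47282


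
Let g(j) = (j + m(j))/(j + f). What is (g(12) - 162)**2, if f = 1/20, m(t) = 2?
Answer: 1502492644/58081 ≈ 25869.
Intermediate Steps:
f = 1/20 ≈ 0.050000
g(j) = (2 + j)/(1/20 + j) (g(j) = (j + 2)/(j + 1/20) = (2 + j)/(1/20 + j))
(g(12) - 162)**2 = (20*(2 + 12)/(1 + 20*12) - 162)**2 = (20*14/(1 + 240) - 162)**2 = (20*14/241 - 162)**2 = (20*(1/241)*14 - 162)**2 = (280/241 - 162)**2 = (-38762/241)**2 = 1502492644/58081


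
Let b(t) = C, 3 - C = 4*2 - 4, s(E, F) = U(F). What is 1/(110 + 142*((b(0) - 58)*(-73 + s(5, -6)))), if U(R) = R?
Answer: 1/661972 ≈ 1.5106e-6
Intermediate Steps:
s(E, F) = F
C = -1 (C = 3 - (4*2 - 4) = 3 - (8 - 4) = 3 - 1*4 = 3 - 4 = -1)
b(t) = -1
1/(110 + 142*((b(0) - 58)*(-73 + s(5, -6)))) = 1/(110 + 142*((-1 - 58)*(-73 - 6))) = 1/(110 + 142*(-59*(-79))) = 1/(110 + 142*4661) = 1/(110 + 661862) = 1/661972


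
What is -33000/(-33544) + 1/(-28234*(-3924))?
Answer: 457009645193/464543375688 ≈ 0.98378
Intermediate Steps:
-33000/(-33544) + 1/(-28234*(-3924)) = -33000*(-1/33544) - 1/28234*(-1/3924) = 4125/4193 + 1/110790216 = 457009645193/464543375688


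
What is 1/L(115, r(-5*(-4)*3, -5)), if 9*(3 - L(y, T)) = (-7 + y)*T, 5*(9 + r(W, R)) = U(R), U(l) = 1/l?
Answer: 25/2787 ≈ 0.0089702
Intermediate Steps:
U(l) = 1/l
r(W, R) = -9 + 1/(5*R)
L(y, T) = 3 - T*(-7 + y)/9 (L(y, T) = 3 - (-7 + y)*T/9 = 3 - T*(-7 + y)/9)
1/L(115, r(-5*(-4)*3, -5)) = 1/(3 + 7*(-9 + (⅕)/(-5))/9 - ⅑*(-9 + (⅕)/(-5))*115) = 1/(3 + 7*(-9 + (⅕)*(-⅕))/9 - ⅑*(-9 + (⅕)*(-⅕))*115) = 1/(3 + 7*(-9 - 1/25)/9 - ⅑*(-9 - 1/25)*115) = 1/(3 + (7/9)*(-226/25) - ⅑*(-226/25)*115) = 1/(3 - 1582/225 + 5198/45) = 1/(2787/25) = 25/2787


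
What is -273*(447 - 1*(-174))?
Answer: -169533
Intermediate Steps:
-273*(447 - 1*(-174)) = -273*(447 + 174) = -273*621 = -169533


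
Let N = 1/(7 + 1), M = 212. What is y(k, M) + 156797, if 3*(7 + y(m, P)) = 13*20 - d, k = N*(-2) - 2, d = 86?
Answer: 156848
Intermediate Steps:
N = 1/8 ≈ 0.12500
k = -9/4 (k = (1/8)*(-2) - 2 = -1/4 - 2 = -9/4 ≈ -2.2500)
y(m, P) = 51 (y(m, P) = -7 + (13*20 - 1*86)/3 = -7 + (260 - 86)/3 = -7 + (1/3)*174 = -7 + 58 = 51)
y(k, M) + 156797 = 51 + 156797 = 156848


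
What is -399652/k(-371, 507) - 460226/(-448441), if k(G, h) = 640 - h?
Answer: -3656308826/1217197 ≈ -3003.9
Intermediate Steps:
-399652/k(-371, 507) - 460226/(-448441) = -399652/(640 - 1*507) - 460226/(-448441) = -399652/(640 - 507) - 460226*(-1/448441) = -399652/133 + 460226/448441 = -3656308826/1217197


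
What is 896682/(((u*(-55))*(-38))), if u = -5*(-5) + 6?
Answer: 448341/32395 ≈ 13.840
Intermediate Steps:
u = 31 (u = 25 + 6 = 31)
896682/(((u*(-55))*(-38))) = 896682/(((31*(-55))*(-38))) = 896682/((-1705*(-38))) = 896682/64790 = 896682*(1/64790) = 448341/32395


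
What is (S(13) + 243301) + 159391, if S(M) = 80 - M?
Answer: 402759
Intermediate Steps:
(S(13) + 243301) + 159391 = ((80 - 1*13) + 243301) + 159391 = ((80 - 13) + 243301) + 159391 = (67 + 243301) + 159391 = 243368 + 159391 = 402759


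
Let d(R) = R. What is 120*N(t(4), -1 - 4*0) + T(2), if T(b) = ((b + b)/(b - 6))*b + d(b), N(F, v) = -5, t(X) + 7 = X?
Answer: -600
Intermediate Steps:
t(X) = -7 + X
T(b) = b + 2*b²/(-6 + b) (T(b) = ((b + b)/(b - 6))*b + b = ((2*b)/(-6 + b))*b + b = (2*b/(-6 + b))*b + b = 2*b²/(-6 + b) + b = b + 2*b²/(-6 + b))
120*N(t(4), -1 - 4*0) + T(2) = 120*(-5) + 3*2*(-2 + 2)/(-6 + 2) = -600 + 3*2*0/(-4) = -600 + 3*2*(-¼)*0 = -600 + 0 = -600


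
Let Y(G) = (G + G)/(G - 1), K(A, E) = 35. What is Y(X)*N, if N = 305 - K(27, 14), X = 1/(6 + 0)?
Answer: -108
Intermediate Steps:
X = 1/6 ≈ 0.16667
Y(G) = 2*G/(-1 + G) (Y(G) = (2*G)/(-1 + G) = 2*G/(-1 + G))
N = 270 (N = 305 - 1*35 = 305 - 35 = 270)
Y(X)*N = (2*(1/6)/(-1 + 1/6))*270 = (2*(1/6)/(-5/6))*270 = (2*(1/6)*(-6/5))*270 = -2/5*270 = -108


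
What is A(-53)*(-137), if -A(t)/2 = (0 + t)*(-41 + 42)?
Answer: -14522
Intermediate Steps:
A(t) = -2*t (A(t) = -2*(0 + t)*(-41 + 42) = -2*t)
A(-53)*(-137) = -2*(-53)*(-137) = 106*(-137) = -14522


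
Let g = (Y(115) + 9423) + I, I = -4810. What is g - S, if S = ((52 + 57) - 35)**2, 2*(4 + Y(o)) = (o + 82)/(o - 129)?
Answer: -24473/28 ≈ -874.04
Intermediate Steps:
Y(o) = -4 + (82 + o)/(2*(-129 + o)) (Y(o) = -4 + ((o + 82)/(o - 129))/2 = -4 + ((82 + o)/(-129 + o))/2 = -4 + (82 + o)/(2*(-129 + o)))
g = 128855/28 (g = ((1114 - 7*115)/(2*(-129 + 115)) + 9423) - 4810 = ((1/2)*(1114 - 805)/(-14) + 9423) - 4810 = ((1/2)*(-1/14)*309 + 9423) - 4810 = (-309/28 + 9423) - 4810 = 263535/28 - 4810 = 128855/28 ≈ 4602.0)
S = 5476 (S = (109 - 35)**2 = 74**2 = 5476)
g - S = 128855/28 - 1*5476 = 128855/28 - 5476 = -24473/28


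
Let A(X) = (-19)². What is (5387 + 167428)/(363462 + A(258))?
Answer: 172815/363823 ≈ 0.47500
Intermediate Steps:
A(X) = 361
(5387 + 167428)/(363462 + A(258)) = (5387 + 167428)/(363462 + 361) = 172815/363823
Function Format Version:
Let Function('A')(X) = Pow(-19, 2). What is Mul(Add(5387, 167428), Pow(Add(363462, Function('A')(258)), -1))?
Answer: Rational(172815, 363823) ≈ 0.47500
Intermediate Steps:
Function('A')(X) = 361
Mul(Add(5387, 167428), Pow(Add(363462, Function('A')(258)), -1)) = Mul(Add(5387, 167428), Pow(Add(363462, 361), -1)) = Mul(172815, Pow(363823, -1)) = Mul(172815, Rational(1, 363823)) = Rational(172815, 363823)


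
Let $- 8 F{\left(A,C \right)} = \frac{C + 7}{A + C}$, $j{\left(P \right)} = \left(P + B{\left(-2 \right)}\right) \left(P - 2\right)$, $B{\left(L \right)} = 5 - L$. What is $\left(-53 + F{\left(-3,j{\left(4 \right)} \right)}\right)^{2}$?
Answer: $\frac{65367225}{23104} \approx 2829.3$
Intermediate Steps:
$j{\left(P \right)} = \left(-2 + P\right) \left(7 + P\right)$ ($j{\left(P \right)} = \left(P + \left(5 - -2\right)\right) \left(P - 2\right) = \left(P + \left(5 + 2\right)\right) \left(-2 + P\right) = \left(P + 7\right) \left(-2 + P\right) = \left(7 + P\right) \left(-2 + P\right) = \left(-2 + P\right) \left(7 + P\right)$)
$F{\left(A,C \right)} = - \frac{7 + C}{8 \left(A + C\right)}$ ($F{\left(A,C \right)} = - \frac{\left(C + 7\right) \frac{1}{A + C}}{8} = - \frac{\left(7 + C\right) \frac{1}{A + C}}{8} = - \frac{\frac{1}{A + C} \left(7 + C\right)}{8} = - \frac{7 + C}{8 \left(A + C\right)}$)
$\left(-53 + F{\left(-3,j{\left(4 \right)} \right)}\right)^{2} = \left(-53 + \frac{-7 - \left(-14 + 4^{2} + 5 \cdot 4\right)}{8 \left(-3 + \left(-14 + 4^{2} + 5 \cdot 4\right)\right)}\right)^{2} = \left(-53 + \frac{-7 - \left(-14 + 16 + 20\right)}{8 \left(-3 + \left(-14 + 16 + 20\right)\right)}\right)^{2} = \left(-53 + \frac{-7 - 22}{8 \left(-3 + 22\right)}\right)^{2} = \left(-53 + \frac{-7 - 22}{8 \cdot 19}\right)^{2} = \left(-53 + \frac{1}{8} \cdot \frac{1}{19} \left(-29\right)\right)^{2} = \left(-53 - \frac{29}{152}\right)^{2} = \left(- \frac{8085}{152}\right)^{2} = \frac{65367225}{23104}$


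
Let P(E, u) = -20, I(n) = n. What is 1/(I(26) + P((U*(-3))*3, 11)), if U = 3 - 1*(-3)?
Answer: 1/6 ≈ 0.16667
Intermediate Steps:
U = 6 (U = 3 + 3 = 6)
1/(I(26) + P((U*(-3))*3, 11)) = 1/(26 - 20) = 1/6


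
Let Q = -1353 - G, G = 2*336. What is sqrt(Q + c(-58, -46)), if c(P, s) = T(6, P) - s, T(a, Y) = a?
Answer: I*sqrt(1973) ≈ 44.418*I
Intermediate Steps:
G = 672
c(P, s) = 6 - s
Q = -2025 (Q = -1353 - 1*672 = -1353 - 672 = -2025)
sqrt(Q + c(-58, -46)) = sqrt(-2025 + (6 - 1*(-46))) = sqrt(-2025 + (6 + 46)) = sqrt(-2025 + 52) = sqrt(-1973) = I*sqrt(1973)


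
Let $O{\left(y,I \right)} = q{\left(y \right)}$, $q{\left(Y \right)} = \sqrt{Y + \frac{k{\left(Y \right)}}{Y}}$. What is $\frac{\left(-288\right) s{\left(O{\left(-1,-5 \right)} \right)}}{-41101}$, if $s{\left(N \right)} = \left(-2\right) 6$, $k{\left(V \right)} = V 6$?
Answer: $- \frac{3456}{41101} \approx -0.084086$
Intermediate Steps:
$k{\left(V \right)} = 6 V$
$q{\left(Y \right)} = \sqrt{6 + Y}$ ($q{\left(Y \right)} = \sqrt{Y + \frac{6 Y}{Y}} = \sqrt{Y + 6} = \sqrt{6 + Y}$)
$O{\left(y,I \right)} = \sqrt{6 + y}$
$s{\left(N \right)} = -12$
$\frac{\left(-288\right) s{\left(O{\left(-1,-5 \right)} \right)}}{-41101} = \frac{\left(-288\right) \left(-12\right)}{-41101} = 3456 \left(- \frac{1}{41101}\right) = - \frac{3456}{41101}$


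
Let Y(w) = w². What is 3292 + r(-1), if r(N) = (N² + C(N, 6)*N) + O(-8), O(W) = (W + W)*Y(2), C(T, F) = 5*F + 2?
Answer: 3197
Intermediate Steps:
C(T, F) = 2 + 5*F
O(W) = 8*W (O(W) = (W + W)*2² = (2*W)*4 = 8*W)
r(N) = -64 + N² + 32*N (r(N) = (N² + (2 + 5*6)*N) + 8*(-8) = (N² + (2 + 30)*N) - 64 = (N² + 32*N) - 64 = -64 + N² + 32*N)
3292 + r(-1) = 3292 + (-64 + (-1)² + 32*(-1)) = 3292 + (-64 + 1 - 32) = 3292 - 95 = 3197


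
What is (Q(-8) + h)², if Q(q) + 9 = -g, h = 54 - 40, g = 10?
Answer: 25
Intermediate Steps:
h = 14
Q(q) = -19 (Q(q) = -9 - 1*10 = -9 - 10 = -19)
(Q(-8) + h)² = (-19 + 14)² = (-5)² = 25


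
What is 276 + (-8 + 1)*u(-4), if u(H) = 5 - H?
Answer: 213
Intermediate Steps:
276 + (-8 + 1)*u(-4) = 276 + (-8 + 1)*(5 - 1*(-4)) = 276 - 7*(5 + 4) = 276 - 7*9 = 276 - 63 = 213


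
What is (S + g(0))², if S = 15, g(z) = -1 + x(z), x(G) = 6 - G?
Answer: 400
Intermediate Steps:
g(z) = 5 - z (g(z) = -1 + (6 - z) = 5 - z)
(S + g(0))² = (15 + (5 - 1*0))² = (15 + (5 + 0))² = (15 + 5)² = 20² = 400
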